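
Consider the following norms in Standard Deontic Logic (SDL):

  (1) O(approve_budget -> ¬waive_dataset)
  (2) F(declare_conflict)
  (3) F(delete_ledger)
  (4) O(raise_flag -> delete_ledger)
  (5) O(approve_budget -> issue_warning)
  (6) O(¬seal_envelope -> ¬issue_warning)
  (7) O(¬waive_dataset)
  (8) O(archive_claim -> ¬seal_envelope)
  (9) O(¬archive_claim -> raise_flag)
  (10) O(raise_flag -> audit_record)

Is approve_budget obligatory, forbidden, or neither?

Forbidden

F(delete_ledger) at premise 3 means O(¬delete_ledger).
Premise 4, O(raise_flag -> delete_ledger), contraposes to O(¬delete_ledger -> ¬raise_flag); with O(¬delete_ledger) we get O(¬raise_flag).
Premise 9 is O(¬archive_claim -> raise_flag); contrapositively O(¬raise_flag -> archive_claim). Since O(¬raise_flag) holds, K gives O(archive_claim).
With premise 8, O(archive_claim -> ¬seal_envelope), the K-axiom yields O(¬seal_envelope).
Applying K to premise 6 (O(¬seal_envelope -> ¬issue_warning)) and O(¬seal_envelope) yields O(¬issue_warning).
Premise 5, O(approve_budget -> issue_warning), contraposes to O(¬issue_warning -> ¬approve_budget); with O(¬issue_warning) we get O(¬approve_budget).
Premises 1, 2, 7, 10 do not contribute to this derivation.
Thus O(¬approve_budget), which is F(approve_budget): approve_budget is forbidden.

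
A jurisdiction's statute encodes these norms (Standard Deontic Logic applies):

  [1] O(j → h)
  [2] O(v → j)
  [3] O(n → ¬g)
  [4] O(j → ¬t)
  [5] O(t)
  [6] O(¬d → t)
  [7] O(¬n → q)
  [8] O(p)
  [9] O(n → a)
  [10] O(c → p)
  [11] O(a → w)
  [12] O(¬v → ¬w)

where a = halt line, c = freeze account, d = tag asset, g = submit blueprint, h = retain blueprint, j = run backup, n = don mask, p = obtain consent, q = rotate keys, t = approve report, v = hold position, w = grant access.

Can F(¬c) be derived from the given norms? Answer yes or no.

No

Premise 10 is O(c → p); even if O(p) held, inferring O(c) would be affirming the consequent — invalid.
No other premise forces O(c). An ideal world satisfying every premise can still have ¬c true, so F(¬c) is not derivable.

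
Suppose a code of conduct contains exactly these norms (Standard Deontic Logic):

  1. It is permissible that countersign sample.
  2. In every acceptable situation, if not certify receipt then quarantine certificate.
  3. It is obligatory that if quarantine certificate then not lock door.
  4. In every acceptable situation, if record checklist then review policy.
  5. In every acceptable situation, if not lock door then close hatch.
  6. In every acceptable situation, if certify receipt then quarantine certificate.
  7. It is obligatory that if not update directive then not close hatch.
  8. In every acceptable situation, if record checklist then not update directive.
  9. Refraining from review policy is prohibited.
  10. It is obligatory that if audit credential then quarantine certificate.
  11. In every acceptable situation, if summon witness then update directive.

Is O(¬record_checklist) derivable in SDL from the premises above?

Premises 6 and 2 are O(certify_receipt → quarantine_certificate) and O(¬certify_receipt → quarantine_certificate); every ideal world satisfies certify_receipt or ¬certify_receipt, so in either case quarantine_certificate holds — hence O(quarantine_certificate).
Applying K to premise 3 (O(quarantine_certificate → ¬lock_door)) and O(quarantine_certificate) yields O(¬lock_door).
Premise 5 is O(¬lock_door → close_hatch); since O(¬lock_door), deontic closure gives O(close_hatch).
Premise 7 is O(¬update_directive → ¬close_hatch); contrapositively O(close_hatch → update_directive). Since O(close_hatch) holds, K gives O(update_directive).
Premise 8 is O(record_checklist → ¬update_directive); contrapositively O(update_directive → ¬record_checklist). Since O(update_directive) holds, K gives O(¬record_checklist).
Premises 1, 4, 9, 10, 11 do not contribute to this derivation.
So O(¬record_checklist) follows.

Yes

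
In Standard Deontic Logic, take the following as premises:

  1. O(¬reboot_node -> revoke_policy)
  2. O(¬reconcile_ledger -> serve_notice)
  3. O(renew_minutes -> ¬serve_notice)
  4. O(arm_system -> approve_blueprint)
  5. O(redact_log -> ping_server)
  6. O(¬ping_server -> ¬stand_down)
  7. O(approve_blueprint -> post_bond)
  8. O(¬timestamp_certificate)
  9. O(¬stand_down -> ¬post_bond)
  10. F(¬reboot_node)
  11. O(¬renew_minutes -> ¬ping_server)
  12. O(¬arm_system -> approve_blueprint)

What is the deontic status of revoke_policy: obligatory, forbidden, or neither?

Premise 1 is O(¬reboot_node -> revoke_policy), but O(¬reboot_node) is not derivable from the premises, so it does not yield O(revoke_policy).
No premise or chain of K-axiom applications forces O(revoke_policy), and none forces O(¬revoke_policy). So revoke_policy is neither obligatory nor forbidden under these norms.

Neither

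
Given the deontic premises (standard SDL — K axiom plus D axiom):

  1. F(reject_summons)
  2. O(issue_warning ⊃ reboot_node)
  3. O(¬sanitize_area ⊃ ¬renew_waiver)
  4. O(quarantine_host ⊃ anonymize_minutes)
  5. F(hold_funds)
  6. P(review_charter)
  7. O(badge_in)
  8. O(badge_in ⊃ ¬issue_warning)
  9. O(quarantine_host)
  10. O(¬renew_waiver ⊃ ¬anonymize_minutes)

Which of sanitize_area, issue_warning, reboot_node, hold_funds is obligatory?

sanitize_area

Premise 9 gives O(quarantine_host).
Premise 4 is O(quarantine_host ⊃ anonymize_minutes); since O(quarantine_host), deontic closure gives O(anonymize_minutes).
The contrapositive of premise 10 (O(¬renew_waiver ⊃ ¬anonymize_minutes)) is O(anonymize_minutes ⊃ renew_waiver), and O(anonymize_minutes) is already established, so O(renew_waiver).
Premise 3, O(¬sanitize_area ⊃ ¬renew_waiver), contraposes to O(renew_waiver ⊃ sanitize_area); with O(renew_waiver) we get O(sanitize_area).
So O(sanitize_area) holds — sanitize_area is obligatory. None of the other listed options is made obligatory by any chain of premises.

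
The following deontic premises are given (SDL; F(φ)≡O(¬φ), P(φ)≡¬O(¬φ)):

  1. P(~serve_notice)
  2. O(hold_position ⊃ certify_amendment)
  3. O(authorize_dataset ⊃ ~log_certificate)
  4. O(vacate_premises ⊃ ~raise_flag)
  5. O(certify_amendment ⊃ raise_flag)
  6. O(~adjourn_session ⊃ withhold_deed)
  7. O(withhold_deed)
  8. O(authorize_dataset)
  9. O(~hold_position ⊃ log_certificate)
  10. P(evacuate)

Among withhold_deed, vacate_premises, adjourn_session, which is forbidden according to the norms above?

Premise 8 gives O(authorize_dataset).
From O(authorize_dataset) and premise 3, O(authorize_dataset ⊃ ~log_certificate), we obtain O(~log_certificate).
The contrapositive of premise 9 (O(~hold_position ⊃ log_certificate)) is O(~log_certificate ⊃ hold_position), and O(~log_certificate) is already established, so O(hold_position).
Premise 2 is O(hold_position ⊃ certify_amendment); since O(hold_position), deontic closure gives O(certify_amendment).
Premise 5 is O(certify_amendment ⊃ raise_flag); since O(certify_amendment), deontic closure gives O(raise_flag).
Premise 4 is O(vacate_premises ⊃ ~raise_flag); contrapositively O(raise_flag ⊃ ~vacate_premises). Since O(raise_flag) holds, K gives O(~vacate_premises).
So O(~vacate_premises) holds, i.e. vacate_premises is forbidden. None of the other listed options is forbidden under the premises.

vacate_premises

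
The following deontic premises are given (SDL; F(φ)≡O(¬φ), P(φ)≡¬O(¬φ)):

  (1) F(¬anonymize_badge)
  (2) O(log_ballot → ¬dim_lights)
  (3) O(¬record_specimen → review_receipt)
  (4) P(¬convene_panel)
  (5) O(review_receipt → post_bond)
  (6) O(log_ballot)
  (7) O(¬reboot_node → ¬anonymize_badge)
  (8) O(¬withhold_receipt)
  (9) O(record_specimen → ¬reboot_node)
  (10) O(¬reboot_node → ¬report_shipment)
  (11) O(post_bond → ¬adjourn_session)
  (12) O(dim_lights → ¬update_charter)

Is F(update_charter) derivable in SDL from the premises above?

Premise 12 is O(dim_lights → ¬update_charter), but O(dim_lights) is not derivable from the premises, so it does not yield O(¬update_charter).
No other premise forces O(¬update_charter). An ideal world satisfying every premise can still have update_charter true, so F(update_charter) is not derivable.

No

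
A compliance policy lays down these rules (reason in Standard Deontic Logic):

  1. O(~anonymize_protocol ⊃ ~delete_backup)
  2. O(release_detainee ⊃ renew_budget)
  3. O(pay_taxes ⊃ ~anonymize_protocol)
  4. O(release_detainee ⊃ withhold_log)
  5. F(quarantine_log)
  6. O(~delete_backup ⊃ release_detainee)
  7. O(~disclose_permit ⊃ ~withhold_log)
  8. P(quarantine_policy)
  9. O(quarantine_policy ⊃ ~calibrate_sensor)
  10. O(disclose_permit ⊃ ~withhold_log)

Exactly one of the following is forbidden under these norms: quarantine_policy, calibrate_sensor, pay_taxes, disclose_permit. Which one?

By case analysis on ~disclose_permit: premise 7 gives O(~disclose_permit ⊃ ~withhold_log) and premise 10 gives O(disclose_permit ⊃ ~withhold_log), so O(~withhold_log) either way.
Premise 4 is O(release_detainee ⊃ withhold_log); contrapositively O(~withhold_log ⊃ ~release_detainee). Since O(~withhold_log) holds, K gives O(~release_detainee).
Premise 6 is O(~delete_backup ⊃ release_detainee); contrapositively O(~release_detainee ⊃ delete_backup). Since O(~release_detainee) holds, K gives O(delete_backup).
Premise 1 is O(~anonymize_protocol ⊃ ~delete_backup); contrapositively O(delete_backup ⊃ anonymize_protocol). Since O(delete_backup) holds, K gives O(anonymize_protocol).
The contrapositive of premise 3 (O(pay_taxes ⊃ ~anonymize_protocol)) is O(anonymize_protocol ⊃ ~pay_taxes), and O(anonymize_protocol) is already established, so O(~pay_taxes).
So O(~pay_taxes) holds, i.e. pay_taxes is forbidden. None of the other listed options is forbidden under the premises.

pay_taxes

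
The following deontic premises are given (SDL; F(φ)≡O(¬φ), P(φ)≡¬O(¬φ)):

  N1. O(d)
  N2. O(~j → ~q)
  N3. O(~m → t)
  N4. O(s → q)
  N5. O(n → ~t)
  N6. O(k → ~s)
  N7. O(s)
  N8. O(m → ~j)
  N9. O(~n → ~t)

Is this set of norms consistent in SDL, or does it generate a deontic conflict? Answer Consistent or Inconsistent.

Premises 9 and 5 are O(~n → ~t) and O(n → ~t); every ideal world satisfies ~n or n, so in either case ~t holds — hence O(~t).
Premise 3 is O(~m → t); contrapositively O(~t → m). Since O(~t) holds, K gives O(m).
Applying K to premise 8 (O(m → ~j)) and O(m) yields O(~j).
Applying K to premise 2 (O(~j → ~q)) and O(~j) yields O(~q).
Premise 4, O(s → q), contraposes to O(~q → ~s); with O(~q) we get O(~s).
Yet premise 7 states O(s).
We now have both O(~s) and O(s) — s is simultaneously obligatory and forbidden, violating the D-axiom.

Inconsistent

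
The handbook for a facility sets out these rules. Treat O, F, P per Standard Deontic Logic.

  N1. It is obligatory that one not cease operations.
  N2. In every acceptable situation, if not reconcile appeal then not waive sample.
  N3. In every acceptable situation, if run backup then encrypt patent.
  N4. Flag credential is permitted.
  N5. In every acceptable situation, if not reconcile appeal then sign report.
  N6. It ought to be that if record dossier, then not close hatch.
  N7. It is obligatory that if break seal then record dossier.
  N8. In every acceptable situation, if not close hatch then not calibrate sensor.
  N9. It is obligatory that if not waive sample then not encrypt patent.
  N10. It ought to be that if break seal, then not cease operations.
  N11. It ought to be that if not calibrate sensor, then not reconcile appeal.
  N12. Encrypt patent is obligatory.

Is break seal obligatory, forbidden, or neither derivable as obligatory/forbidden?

Forbidden

Premise 12 states O(encrypt_patent) outright.
Premise 9 is O(¬waive_sample → ¬encrypt_patent); contrapositively O(encrypt_patent → waive_sample). Since O(encrypt_patent) holds, K gives O(waive_sample).
Premise 2, O(¬reconcile_appeal → ¬waive_sample), contraposes to O(waive_sample → reconcile_appeal); with O(waive_sample) we get O(reconcile_appeal).
Premise 11, O(¬calibrate_sensor → ¬reconcile_appeal), contraposes to O(reconcile_appeal → calibrate_sensor); with O(reconcile_appeal) we get O(calibrate_sensor).
Premise 8, O(¬close_hatch → ¬calibrate_sensor), contraposes to O(calibrate_sensor → close_hatch); with O(calibrate_sensor) we get O(close_hatch).
Premise 6 is O(record_dossier → ¬close_hatch); contrapositively O(close_hatch → ¬record_dossier). Since O(close_hatch) holds, K gives O(¬record_dossier).
Premise 7, O(break_seal → record_dossier), contraposes to O(¬record_dossier → ¬break_seal); with O(¬record_dossier) we get O(¬break_seal).
Premises 1, 3, 4, 5, 10 do not contribute to this derivation.
Thus O(¬break_seal), which is F(break_seal): break_seal is forbidden.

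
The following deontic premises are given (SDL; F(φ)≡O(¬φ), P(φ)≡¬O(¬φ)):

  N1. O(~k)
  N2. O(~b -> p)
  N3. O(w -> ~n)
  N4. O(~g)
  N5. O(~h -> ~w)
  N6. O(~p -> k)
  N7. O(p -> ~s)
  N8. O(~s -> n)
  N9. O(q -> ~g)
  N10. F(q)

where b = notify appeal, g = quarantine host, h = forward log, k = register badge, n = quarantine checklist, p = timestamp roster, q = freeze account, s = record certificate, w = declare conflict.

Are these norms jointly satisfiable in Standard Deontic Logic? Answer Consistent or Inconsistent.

Consistent

Premise 9 is O(q -> ~g); even if O(~g) held, inferring O(q) would be affirming the consequent — invalid.
So O(q) is not derivable, and the apparent clash with O(~q) does not arise.
A world satisfying every obligation exists (e.g. b=false, g=false, h=false, k=false, n=true, p=true, q=false, s=false, w=false); no atom is both obligatory and forbidden, so the set is consistent.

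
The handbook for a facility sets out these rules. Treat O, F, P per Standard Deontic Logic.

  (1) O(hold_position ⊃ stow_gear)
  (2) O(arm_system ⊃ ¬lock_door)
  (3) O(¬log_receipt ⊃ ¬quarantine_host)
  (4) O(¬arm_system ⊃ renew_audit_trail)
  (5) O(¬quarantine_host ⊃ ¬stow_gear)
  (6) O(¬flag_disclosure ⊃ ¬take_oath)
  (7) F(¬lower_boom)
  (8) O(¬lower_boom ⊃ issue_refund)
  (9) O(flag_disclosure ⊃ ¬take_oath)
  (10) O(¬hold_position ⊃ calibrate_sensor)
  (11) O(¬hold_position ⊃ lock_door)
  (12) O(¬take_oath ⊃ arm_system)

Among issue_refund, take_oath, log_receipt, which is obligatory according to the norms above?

log_receipt

Premises 6 and 9 are O(¬flag_disclosure ⊃ ¬take_oath) and O(flag_disclosure ⊃ ¬take_oath); every ideal world satisfies ¬flag_disclosure or flag_disclosure, so in either case ¬take_oath holds — hence O(¬take_oath).
With premise 12, O(¬take_oath ⊃ arm_system), the K-axiom yields O(arm_system).
Applying K to premise 2 (O(arm_system ⊃ ¬lock_door)) and O(arm_system) yields O(¬lock_door).
The contrapositive of premise 11 (O(¬hold_position ⊃ lock_door)) is O(¬lock_door ⊃ hold_position), and O(¬lock_door) is already established, so O(hold_position).
Premise 1 is O(hold_position ⊃ stow_gear); since O(hold_position), deontic closure gives O(stow_gear).
Premise 5 is O(¬quarantine_host ⊃ ¬stow_gear); contrapositively O(stow_gear ⊃ quarantine_host). Since O(stow_gear) holds, K gives O(quarantine_host).
Premise 3 is O(¬log_receipt ⊃ ¬quarantine_host); contrapositively O(quarantine_host ⊃ log_receipt). Since O(quarantine_host) holds, K gives O(log_receipt).
So O(log_receipt) holds — log_receipt is obligatory. None of the other listed options is made obligatory by any chain of premises.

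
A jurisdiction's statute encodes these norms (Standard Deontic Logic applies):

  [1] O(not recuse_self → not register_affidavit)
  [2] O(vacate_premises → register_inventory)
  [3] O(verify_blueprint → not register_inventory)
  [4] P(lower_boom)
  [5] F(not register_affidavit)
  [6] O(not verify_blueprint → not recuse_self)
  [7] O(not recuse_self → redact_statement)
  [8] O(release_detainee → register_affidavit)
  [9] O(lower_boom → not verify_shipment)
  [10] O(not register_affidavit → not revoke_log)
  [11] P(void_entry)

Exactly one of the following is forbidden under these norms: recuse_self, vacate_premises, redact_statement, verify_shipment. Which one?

F(not register_affidavit) at premise 5 means O(register_affidavit).
Premise 1 is O(not recuse_self → not register_affidavit); contrapositively O(register_affidavit → recuse_self). Since O(register_affidavit) holds, K gives O(recuse_self).
Premise 6 is O(not verify_blueprint → not recuse_self); contrapositively O(recuse_self → verify_blueprint). Since O(recuse_self) holds, K gives O(verify_blueprint).
Premise 3 is O(verify_blueprint → not register_inventory); since O(verify_blueprint), deontic closure gives O(not register_inventory).
Premise 2 is O(vacate_premises → register_inventory); contrapositively O(not register_inventory → not vacate_premises). Since O(not register_inventory) holds, K gives O(not vacate_premises).
So O(not vacate_premises) holds, i.e. vacate_premises is forbidden. None of the other listed options is forbidden under the premises.

vacate_premises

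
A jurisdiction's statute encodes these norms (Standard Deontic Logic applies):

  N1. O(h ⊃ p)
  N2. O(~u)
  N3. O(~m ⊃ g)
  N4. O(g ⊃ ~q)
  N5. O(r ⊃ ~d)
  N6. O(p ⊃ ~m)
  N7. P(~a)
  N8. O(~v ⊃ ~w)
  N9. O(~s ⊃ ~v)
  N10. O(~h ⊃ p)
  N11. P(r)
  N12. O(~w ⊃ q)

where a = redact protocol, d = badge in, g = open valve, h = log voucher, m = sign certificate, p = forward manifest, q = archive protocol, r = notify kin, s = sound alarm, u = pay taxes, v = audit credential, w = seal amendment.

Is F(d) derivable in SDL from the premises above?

No

Premise 5 is O(r ⊃ ~d), but O(r) is not derivable from the premises (the permission P(r) asserts only ~O(~r), not O(r)), so it does not yield O(~d).
No other premise forces O(~d). An ideal world satisfying every premise can still have d true, so F(d) is not derivable.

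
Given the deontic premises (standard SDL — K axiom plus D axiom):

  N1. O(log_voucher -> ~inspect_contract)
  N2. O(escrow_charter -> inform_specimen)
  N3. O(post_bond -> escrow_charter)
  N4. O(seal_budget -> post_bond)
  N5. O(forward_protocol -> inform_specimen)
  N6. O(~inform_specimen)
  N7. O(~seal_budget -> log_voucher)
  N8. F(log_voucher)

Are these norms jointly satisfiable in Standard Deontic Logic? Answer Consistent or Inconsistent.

Inconsistent

Premise 8, F(log_voucher), is equivalent to O(~log_voucher).
Premise 7, O(~seal_budget -> log_voucher), contraposes to O(~log_voucher -> seal_budget); with O(~log_voucher) we get O(seal_budget).
Premise 4 is O(seal_budget -> post_bond); since O(seal_budget), deontic closure gives O(post_bond).
Premise 3 is O(post_bond -> escrow_charter); since O(post_bond), deontic closure gives O(escrow_charter).
From O(escrow_charter) and premise 2, O(escrow_charter -> inform_specimen), we obtain O(inform_specimen).
However, premise 6 gives O(~inform_specimen).
We now have both O(inform_specimen) and O(~inform_specimen) — inform_specimen is simultaneously obligatory and forbidden, violating the D-axiom.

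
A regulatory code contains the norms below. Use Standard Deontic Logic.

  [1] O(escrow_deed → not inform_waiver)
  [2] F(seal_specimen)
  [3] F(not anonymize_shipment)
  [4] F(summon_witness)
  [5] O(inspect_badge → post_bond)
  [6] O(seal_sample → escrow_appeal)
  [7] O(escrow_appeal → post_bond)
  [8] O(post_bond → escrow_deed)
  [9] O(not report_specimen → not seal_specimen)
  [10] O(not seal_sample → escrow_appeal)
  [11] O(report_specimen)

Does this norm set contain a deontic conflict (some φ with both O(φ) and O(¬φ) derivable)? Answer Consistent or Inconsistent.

Premise 9 is O(not report_specimen → not seal_specimen); even if O(not seal_specimen) held, inferring O(not report_specimen) would be affirming the consequent — invalid.
So O(not report_specimen) is not derivable, and the apparent clash with O(report_specimen) does not arise.
A world satisfying every obligation exists (e.g. anonymize_shipment=true, escrow_appeal=true, escrow_deed=true, inform_waiver=false, inspect_badge=false, post_bond=true, report_specimen=true, seal_sample=false, seal_specimen=false, summon_witness=false); no atom is both obligatory and forbidden, so the set is consistent.

Consistent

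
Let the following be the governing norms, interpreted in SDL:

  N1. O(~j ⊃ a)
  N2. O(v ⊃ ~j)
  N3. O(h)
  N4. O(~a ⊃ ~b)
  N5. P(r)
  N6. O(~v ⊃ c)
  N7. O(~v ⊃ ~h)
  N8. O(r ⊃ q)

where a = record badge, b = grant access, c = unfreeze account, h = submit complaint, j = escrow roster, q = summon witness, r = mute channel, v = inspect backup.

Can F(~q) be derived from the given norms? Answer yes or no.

Premise 8 is O(r ⊃ q), but O(r) is not derivable from the premises (the permission P(r) asserts only ~O(~r), not O(r)), so it does not yield O(q).
No other premise forces O(q). An ideal world satisfying every premise can still have ~q true, so F(~q) is not derivable.

No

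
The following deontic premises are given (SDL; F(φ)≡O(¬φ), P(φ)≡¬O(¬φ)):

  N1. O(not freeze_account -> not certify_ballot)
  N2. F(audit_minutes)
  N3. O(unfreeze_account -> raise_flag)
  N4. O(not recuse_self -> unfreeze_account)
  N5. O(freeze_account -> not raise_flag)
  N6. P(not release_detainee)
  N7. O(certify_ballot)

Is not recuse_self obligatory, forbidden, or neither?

Premise 7 states O(certify_ballot) outright.
Premise 1, O(not freeze_account -> not certify_ballot), contraposes to O(certify_ballot -> freeze_account); with O(certify_ballot) we get O(freeze_account).
From O(freeze_account) and premise 5, O(freeze_account -> not raise_flag), we obtain O(not raise_flag).
Premise 3, O(unfreeze_account -> raise_flag), contraposes to O(not raise_flag -> not unfreeze_account); with O(not raise_flag) we get O(not unfreeze_account).
Premise 4, O(not recuse_self -> unfreeze_account), contraposes to O(not unfreeze_account -> recuse_self); with O(not unfreeze_account) we get O(recuse_self).
Premises 2, 6 do not contribute to this derivation.
Thus O(recuse_self), which is F(not recuse_self): not recuse_self is forbidden.

Forbidden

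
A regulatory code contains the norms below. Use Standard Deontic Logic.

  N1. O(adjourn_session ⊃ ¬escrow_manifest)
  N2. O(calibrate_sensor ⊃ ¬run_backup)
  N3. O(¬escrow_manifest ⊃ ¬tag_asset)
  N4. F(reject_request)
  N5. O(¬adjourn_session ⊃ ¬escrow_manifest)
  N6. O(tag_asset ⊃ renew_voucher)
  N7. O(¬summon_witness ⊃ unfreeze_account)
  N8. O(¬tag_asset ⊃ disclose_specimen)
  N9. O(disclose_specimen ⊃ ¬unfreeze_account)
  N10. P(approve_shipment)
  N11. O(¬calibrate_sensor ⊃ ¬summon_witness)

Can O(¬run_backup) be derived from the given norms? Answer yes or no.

Yes

Premises 1 and 5 are O(adjourn_session ⊃ ¬escrow_manifest) and O(¬adjourn_session ⊃ ¬escrow_manifest); every ideal world satisfies adjourn_session or ¬adjourn_session, so in either case ¬escrow_manifest holds — hence O(¬escrow_manifest).
From O(¬escrow_manifest) and premise 3, O(¬escrow_manifest ⊃ ¬tag_asset), we obtain O(¬tag_asset).
With premise 8, O(¬tag_asset ⊃ disclose_specimen), the K-axiom yields O(disclose_specimen).
From O(disclose_specimen) and premise 9, O(disclose_specimen ⊃ ¬unfreeze_account), we obtain O(¬unfreeze_account).
The contrapositive of premise 7 (O(¬summon_witness ⊃ unfreeze_account)) is O(¬unfreeze_account ⊃ summon_witness), and O(¬unfreeze_account) is already established, so O(summon_witness).
Premise 11, O(¬calibrate_sensor ⊃ ¬summon_witness), contraposes to O(summon_witness ⊃ calibrate_sensor); with O(summon_witness) we get O(calibrate_sensor).
With premise 2, O(calibrate_sensor ⊃ ¬run_backup), the K-axiom yields O(¬run_backup).
Premises 4, 6, 10 do not contribute to this derivation.
So O(¬run_backup) follows.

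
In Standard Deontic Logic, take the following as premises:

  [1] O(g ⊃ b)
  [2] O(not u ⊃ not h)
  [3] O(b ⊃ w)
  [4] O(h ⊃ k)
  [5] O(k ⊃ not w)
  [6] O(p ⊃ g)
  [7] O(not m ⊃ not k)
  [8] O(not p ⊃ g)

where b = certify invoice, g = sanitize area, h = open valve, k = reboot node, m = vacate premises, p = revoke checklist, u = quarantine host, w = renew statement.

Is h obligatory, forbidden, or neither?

Premises 8 and 6 cover both cases: O(not p ⊃ g) and O(p ⊃ g). Since not p ∨ p is a tautology, O(g) follows.
Premise 1 is O(g ⊃ b); since O(g), deontic closure gives O(b).
From O(b) and premise 3, O(b ⊃ w), we obtain O(w).
The contrapositive of premise 5 (O(k ⊃ not w)) is O(w ⊃ not k), and O(w) is already established, so O(not k).
Premise 4, O(h ⊃ k), contraposes to O(not k ⊃ not h); with O(not k) we get O(not h).
Premises 2, 7 do not contribute to this derivation.
Thus O(not h), which is F(h): h is forbidden.

Forbidden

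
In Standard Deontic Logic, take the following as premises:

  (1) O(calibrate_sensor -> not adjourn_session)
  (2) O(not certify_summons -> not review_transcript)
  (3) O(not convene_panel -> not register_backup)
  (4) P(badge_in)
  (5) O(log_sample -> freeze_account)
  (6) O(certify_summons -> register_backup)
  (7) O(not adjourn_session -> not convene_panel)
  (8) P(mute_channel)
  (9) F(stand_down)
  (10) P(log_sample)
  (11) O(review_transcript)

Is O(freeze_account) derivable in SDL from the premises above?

No

Premise 5 is O(log_sample -> freeze_account), but O(log_sample) is not derivable from the premises (the permission P(log_sample) asserts only not O(not log_sample), not O(log_sample)), so it does not yield O(freeze_account).
No other premise forces O(freeze_account). An ideal world satisfying every premise can still have freeze_account false, so O(freeze_account) is not derivable.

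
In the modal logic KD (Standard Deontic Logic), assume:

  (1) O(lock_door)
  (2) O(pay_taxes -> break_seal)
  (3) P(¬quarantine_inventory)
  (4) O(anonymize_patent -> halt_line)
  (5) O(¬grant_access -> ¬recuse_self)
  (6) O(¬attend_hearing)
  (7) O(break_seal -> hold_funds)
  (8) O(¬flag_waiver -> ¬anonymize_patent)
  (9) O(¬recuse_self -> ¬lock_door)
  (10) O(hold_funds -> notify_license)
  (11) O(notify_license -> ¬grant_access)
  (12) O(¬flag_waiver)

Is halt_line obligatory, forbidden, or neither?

Neither

Premise 4 is O(anonymize_patent -> halt_line), but O(anonymize_patent) is not derivable from the premises, so it does not yield O(halt_line).
No premise or chain of K-axiom applications forces O(halt_line), and none forces O(¬halt_line). So halt_line is neither obligatory nor forbidden under these norms.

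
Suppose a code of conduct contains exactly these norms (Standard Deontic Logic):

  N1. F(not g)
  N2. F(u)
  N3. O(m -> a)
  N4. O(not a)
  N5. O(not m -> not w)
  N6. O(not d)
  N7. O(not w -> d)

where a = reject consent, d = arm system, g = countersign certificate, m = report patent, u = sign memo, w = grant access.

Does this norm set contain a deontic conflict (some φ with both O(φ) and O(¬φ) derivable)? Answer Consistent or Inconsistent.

From premise 6 we have O(not d).
Premise 7 is O(not w -> d); contrapositively O(not d -> w). Since O(not d) holds, K gives O(w).
The contrapositive of premise 5 (O(not m -> not w)) is O(w -> m), and O(w) is already established, so O(m).
From O(m) and premise 3, O(m -> a), we obtain O(a).
However, premise 4 gives O(not a).
We now have both O(a) and O(not a) — a is simultaneously obligatory and forbidden, violating the D-axiom.

Inconsistent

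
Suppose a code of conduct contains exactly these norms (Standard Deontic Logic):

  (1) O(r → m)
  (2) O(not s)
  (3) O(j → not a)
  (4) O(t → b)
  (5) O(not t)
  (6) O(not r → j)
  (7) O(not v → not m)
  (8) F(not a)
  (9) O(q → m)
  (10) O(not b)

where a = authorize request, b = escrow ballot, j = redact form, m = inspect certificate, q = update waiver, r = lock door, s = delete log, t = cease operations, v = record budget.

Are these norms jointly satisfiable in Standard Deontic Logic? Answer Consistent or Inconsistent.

Premise 4 is O(t → b), but O(t) is not derivable from the premises, so it does not yield O(b).
So O(b) is not derivable, and the apparent clash with O(not b) does not arise.
A world satisfying every obligation exists (e.g. a=true, b=false, j=false, m=true, q=false, r=true, s=false, t=false, v=true); no atom is both obligatory and forbidden, so the set is consistent.

Consistent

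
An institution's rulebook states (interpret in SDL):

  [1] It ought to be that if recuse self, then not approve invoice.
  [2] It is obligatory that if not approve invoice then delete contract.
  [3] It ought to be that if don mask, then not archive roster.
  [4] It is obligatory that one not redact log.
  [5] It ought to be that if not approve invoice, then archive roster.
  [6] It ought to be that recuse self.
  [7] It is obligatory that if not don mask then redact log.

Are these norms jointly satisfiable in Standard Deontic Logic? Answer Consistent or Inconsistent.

Inconsistent

Premise 4 gives O(¬redact_log).
Premise 7 is O(¬don_mask → redact_log); contrapositively O(¬redact_log → don_mask). Since O(¬redact_log) holds, K gives O(don_mask).
Applying K to premise 3 (O(don_mask → ¬archive_roster)) and O(don_mask) yields O(¬archive_roster).
The contrapositive of premise 5 (O(¬approve_invoice → archive_roster)) is O(¬archive_roster → approve_invoice), and O(¬archive_roster) is already established, so O(approve_invoice).
Premise 1 is O(recuse_self → ¬approve_invoice); contrapositively O(approve_invoice → ¬recuse_self). Since O(approve_invoice) holds, K gives O(¬recuse_self).
But premise 6 directly asserts O(recuse_self).
We now have both O(¬recuse_self) and O(recuse_self) — recuse_self is simultaneously obligatory and forbidden, violating the D-axiom.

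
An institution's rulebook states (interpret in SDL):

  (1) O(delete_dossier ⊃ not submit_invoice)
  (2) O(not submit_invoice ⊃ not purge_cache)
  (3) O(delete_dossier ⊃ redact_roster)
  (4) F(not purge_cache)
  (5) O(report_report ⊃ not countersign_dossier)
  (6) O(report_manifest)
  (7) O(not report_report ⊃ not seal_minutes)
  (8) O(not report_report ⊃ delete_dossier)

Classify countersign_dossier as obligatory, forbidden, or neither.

F(not purge_cache) at premise 4 means O(purge_cache).
Premise 2 is O(not submit_invoice ⊃ not purge_cache); contrapositively O(purge_cache ⊃ submit_invoice). Since O(purge_cache) holds, K gives O(submit_invoice).
Premise 1, O(delete_dossier ⊃ not submit_invoice), contraposes to O(submit_invoice ⊃ not delete_dossier); with O(submit_invoice) we get O(not delete_dossier).
Premise 8 is O(not report_report ⊃ delete_dossier); contrapositively O(not delete_dossier ⊃ report_report). Since O(not delete_dossier) holds, K gives O(report_report).
Applying K to premise 5 (O(report_report ⊃ not countersign_dossier)) and O(report_report) yields O(not countersign_dossier).
Premises 3, 6, 7 do not contribute to this derivation.
Thus O(not countersign_dossier), which is F(countersign_dossier): countersign_dossier is forbidden.

Forbidden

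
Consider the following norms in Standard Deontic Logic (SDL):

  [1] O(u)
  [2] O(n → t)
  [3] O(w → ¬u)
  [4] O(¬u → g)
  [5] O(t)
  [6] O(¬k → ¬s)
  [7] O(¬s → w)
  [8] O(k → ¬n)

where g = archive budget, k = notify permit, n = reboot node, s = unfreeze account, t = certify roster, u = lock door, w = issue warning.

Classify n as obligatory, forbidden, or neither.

Forbidden

From premise 1 we have O(u).
Premise 3 is O(w → ¬u); contrapositively O(u → ¬w). Since O(u) holds, K gives O(¬w).
Premise 7 is O(¬s → w); contrapositively O(¬w → s). Since O(¬w) holds, K gives O(s).
Premise 6, O(¬k → ¬s), contraposes to O(s → k); with O(s) we get O(k).
Applying K to premise 8 (O(k → ¬n)) and O(k) yields O(¬n).
Premises 2, 4, 5 do not contribute to this derivation.
Thus O(¬n), which is F(n): n is forbidden.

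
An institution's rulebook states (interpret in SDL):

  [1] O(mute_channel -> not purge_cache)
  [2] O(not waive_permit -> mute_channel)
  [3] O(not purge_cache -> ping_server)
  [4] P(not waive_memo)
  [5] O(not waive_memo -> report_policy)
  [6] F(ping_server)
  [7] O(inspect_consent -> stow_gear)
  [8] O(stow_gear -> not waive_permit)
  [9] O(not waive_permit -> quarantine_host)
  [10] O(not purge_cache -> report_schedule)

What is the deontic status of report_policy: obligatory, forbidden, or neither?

Premise 5 is O(not waive_memo -> report_policy), but O(not waive_memo) is not derivable from the premises (the permission P(not waive_memo) asserts only not O(waive_memo), not O(not waive_memo)), so it does not yield O(report_policy).
No premise or chain of K-axiom applications forces O(report_policy), and none forces O(not report_policy). So report_policy is neither obligatory nor forbidden under these norms.

Neither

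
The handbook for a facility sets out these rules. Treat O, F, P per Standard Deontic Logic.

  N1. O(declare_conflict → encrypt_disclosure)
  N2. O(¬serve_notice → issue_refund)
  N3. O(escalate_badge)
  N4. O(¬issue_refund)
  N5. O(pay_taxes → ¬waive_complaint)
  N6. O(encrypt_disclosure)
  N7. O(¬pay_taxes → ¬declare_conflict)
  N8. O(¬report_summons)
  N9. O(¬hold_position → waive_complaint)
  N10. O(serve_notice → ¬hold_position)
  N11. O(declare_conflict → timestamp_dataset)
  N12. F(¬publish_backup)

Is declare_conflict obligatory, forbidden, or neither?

Premise 4 states O(¬issue_refund) outright.
Premise 2 is O(¬serve_notice → issue_refund); contrapositively O(¬issue_refund → serve_notice). Since O(¬issue_refund) holds, K gives O(serve_notice).
From O(serve_notice) and premise 10, O(serve_notice → ¬hold_position), we obtain O(¬hold_position).
From O(¬hold_position) and premise 9, O(¬hold_position → waive_complaint), we obtain O(waive_complaint).
Premise 5, O(pay_taxes → ¬waive_complaint), contraposes to O(waive_complaint → ¬pay_taxes); with O(waive_complaint) we get O(¬pay_taxes).
From O(¬pay_taxes) and premise 7, O(¬pay_taxes → ¬declare_conflict), we obtain O(¬declare_conflict).
Premises 1, 3, 6, 8, 11, 12 do not contribute to this derivation.
Thus O(¬declare_conflict), which is F(declare_conflict): declare_conflict is forbidden.

Forbidden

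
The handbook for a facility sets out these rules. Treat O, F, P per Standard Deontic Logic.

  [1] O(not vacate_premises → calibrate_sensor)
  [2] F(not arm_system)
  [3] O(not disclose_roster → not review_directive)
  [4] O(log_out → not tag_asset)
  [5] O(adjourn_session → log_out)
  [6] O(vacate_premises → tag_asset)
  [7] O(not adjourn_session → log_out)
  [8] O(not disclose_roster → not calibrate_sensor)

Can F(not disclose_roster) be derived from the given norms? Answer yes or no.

By case analysis on not adjourn_session: premise 7 gives O(not adjourn_session → log_out) and premise 5 gives O(adjourn_session → log_out), so O(log_out) either way.
From O(log_out) and premise 4, O(log_out → not tag_asset), we obtain O(not tag_asset).
Premise 6, O(vacate_premises → tag_asset), contraposes to O(not tag_asset → not vacate_premises); with O(not tag_asset) we get O(not vacate_premises).
Premise 1 is O(not vacate_premises → calibrate_sensor); since O(not vacate_premises), deontic closure gives O(calibrate_sensor).
The contrapositive of premise 8 (O(not disclose_roster → not calibrate_sensor)) is O(calibrate_sensor → disclose_roster), and O(calibrate_sensor) is already established, so O(disclose_roster).
Premises 2, 3 do not contribute to this derivation.
So O(disclose_roster) holds, i.e. F(not disclose_roster). The claim follows.

Yes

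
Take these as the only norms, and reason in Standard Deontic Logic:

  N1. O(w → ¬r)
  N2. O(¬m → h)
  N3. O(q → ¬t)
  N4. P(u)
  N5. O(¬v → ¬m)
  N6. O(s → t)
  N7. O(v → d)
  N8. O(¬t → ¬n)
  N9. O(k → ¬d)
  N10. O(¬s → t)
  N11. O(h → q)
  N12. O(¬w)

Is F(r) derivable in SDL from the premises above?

No

Premise 1 is O(w → ¬r), but O(w) is not derivable from the premises, so it does not yield O(¬r).
No other premise forces O(¬r). An ideal world satisfying every premise can still have r true, so F(r) is not derivable.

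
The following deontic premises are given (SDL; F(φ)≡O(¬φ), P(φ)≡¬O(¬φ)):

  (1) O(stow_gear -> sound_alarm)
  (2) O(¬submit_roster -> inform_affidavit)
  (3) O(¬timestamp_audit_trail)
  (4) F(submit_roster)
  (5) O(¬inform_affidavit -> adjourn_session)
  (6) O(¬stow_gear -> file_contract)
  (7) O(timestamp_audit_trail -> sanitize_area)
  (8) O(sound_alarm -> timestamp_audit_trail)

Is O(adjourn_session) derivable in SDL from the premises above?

Premise 5 is O(¬inform_affidavit -> adjourn_session), but O(¬inform_affidavit) is not derivable from the premises, so it does not yield O(adjourn_session).
No other premise forces O(adjourn_session). An ideal world satisfying every premise can still have adjourn_session false, so O(adjourn_session) is not derivable.

No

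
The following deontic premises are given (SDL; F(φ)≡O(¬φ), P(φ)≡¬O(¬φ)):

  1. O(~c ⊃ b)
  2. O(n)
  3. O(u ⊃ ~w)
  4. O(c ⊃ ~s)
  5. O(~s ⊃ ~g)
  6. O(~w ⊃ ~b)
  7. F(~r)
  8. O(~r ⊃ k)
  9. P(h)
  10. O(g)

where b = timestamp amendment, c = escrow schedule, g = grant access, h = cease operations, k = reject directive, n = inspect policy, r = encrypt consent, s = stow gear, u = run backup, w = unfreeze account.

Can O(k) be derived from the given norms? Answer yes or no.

Premise 8 is O(~r ⊃ k), but O(~r) is not derivable from the premises, so it does not yield O(k).
No other premise forces O(k). An ideal world satisfying every premise can still have k false, so O(k) is not derivable.

No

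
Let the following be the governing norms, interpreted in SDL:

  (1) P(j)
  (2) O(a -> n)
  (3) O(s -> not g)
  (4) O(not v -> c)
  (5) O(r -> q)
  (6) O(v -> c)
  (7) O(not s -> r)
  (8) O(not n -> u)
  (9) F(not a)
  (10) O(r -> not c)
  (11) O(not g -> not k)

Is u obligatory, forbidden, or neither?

Neither

Premise 8 is O(not n -> u), but O(not n) is not derivable from the premises, so it does not yield O(u).
No premise or chain of K-axiom applications forces O(u), and none forces O(not u). So u is neither obligatory nor forbidden under these norms.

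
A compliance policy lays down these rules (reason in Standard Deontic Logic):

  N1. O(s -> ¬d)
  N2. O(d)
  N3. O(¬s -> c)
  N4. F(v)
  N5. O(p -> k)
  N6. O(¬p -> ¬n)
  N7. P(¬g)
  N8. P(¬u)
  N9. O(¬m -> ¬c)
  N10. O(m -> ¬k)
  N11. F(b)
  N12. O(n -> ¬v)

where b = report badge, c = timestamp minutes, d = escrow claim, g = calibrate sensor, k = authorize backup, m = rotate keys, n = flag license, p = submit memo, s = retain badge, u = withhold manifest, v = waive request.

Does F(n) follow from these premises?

Yes

From premise 2 we have O(d).
The contrapositive of premise 1 (O(s -> ¬d)) is O(d -> ¬s), and O(d) is already established, so O(¬s).
Premise 3 is O(¬s -> c); since O(¬s), deontic closure gives O(c).
Premise 9 is O(¬m -> ¬c); contrapositively O(c -> m). Since O(c) holds, K gives O(m).
Premise 10 is O(m -> ¬k); since O(m), deontic closure gives O(¬k).
Premise 5, O(p -> k), contraposes to O(¬k -> ¬p); with O(¬k) we get O(¬p).
From O(¬p) and premise 6, O(¬p -> ¬n), we obtain O(¬n).
Premises 4, 7, 8, 11, 12 do not contribute to this derivation.
So O(¬n) holds, i.e. F(n). The claim follows.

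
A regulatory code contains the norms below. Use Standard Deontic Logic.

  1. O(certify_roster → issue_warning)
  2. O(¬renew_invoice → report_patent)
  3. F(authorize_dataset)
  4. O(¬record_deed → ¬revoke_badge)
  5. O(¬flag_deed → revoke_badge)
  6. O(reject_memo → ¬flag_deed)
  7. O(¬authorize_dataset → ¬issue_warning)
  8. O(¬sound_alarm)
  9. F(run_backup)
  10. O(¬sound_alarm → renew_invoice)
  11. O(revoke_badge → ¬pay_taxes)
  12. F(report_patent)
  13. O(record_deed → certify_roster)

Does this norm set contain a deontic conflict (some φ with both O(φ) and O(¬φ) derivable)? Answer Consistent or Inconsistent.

Premise 2 is O(¬renew_invoice → report_patent), but O(¬renew_invoice) is not derivable from the premises, so it does not yield O(report_patent).
So O(report_patent) is not derivable, and the apparent clash with O(¬report_patent) does not arise.
A world satisfying every obligation exists (e.g. authorize_dataset=false, certify_roster=false, flag_deed=true, issue_warning=false, pay_taxes=false, record_deed=false, reject_memo=false, renew_invoice=true, report_patent=false, revoke_badge=false, run_backup=false, sound_alarm=false); no atom is both obligatory and forbidden, so the set is consistent.

Consistent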